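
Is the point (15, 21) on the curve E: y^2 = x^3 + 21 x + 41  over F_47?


Check whether y^2 = x^3 + 21 x + 41 (mod 47) for (x, y) = (15, 21).
LHS: y^2 = 21^2 mod 47 = 18
RHS: x^3 + 21 x + 41 = 15^3 + 21*15 + 41 mod 47 = 18
LHS = RHS

Yes, on the curve


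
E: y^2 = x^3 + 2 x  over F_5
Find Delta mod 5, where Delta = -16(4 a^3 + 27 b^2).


4 a^3 + 27 b^2 = 4*2^3 + 27*0^2 = 32 + 0 = 32
Delta = -16 * (32) = -512
Delta mod 5 = 3

Delta = 3 (mod 5)


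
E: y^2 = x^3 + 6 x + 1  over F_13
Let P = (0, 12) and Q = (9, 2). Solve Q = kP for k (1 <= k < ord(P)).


Enumerate multiples of P until we hit Q = (9, 2):
  1P = (0, 12)
  2P = (9, 2)
Match found at i = 2.

k = 2


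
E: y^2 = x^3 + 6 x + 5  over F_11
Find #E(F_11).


For each x in F_11, count y with y^2 = x^3 + 6 x + 5 mod 11:
  x = 0: RHS = 5, y in [4, 7]  -> 2 point(s)
  x = 1: RHS = 1, y in [1, 10]  -> 2 point(s)
  x = 2: RHS = 3, y in [5, 6]  -> 2 point(s)
  x = 4: RHS = 5, y in [4, 7]  -> 2 point(s)
  x = 6: RHS = 4, y in [2, 9]  -> 2 point(s)
  x = 7: RHS = 5, y in [4, 7]  -> 2 point(s)
  x = 8: RHS = 4, y in [2, 9]  -> 2 point(s)
  x = 10: RHS = 9, y in [3, 8]  -> 2 point(s)
Affine points: 16. Add the point at infinity: total = 17.

#E(F_11) = 17


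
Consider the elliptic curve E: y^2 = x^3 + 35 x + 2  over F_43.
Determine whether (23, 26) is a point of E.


Check whether y^2 = x^3 + 35 x + 2 (mod 43) for (x, y) = (23, 26).
LHS: y^2 = 26^2 mod 43 = 31
RHS: x^3 + 35 x + 2 = 23^3 + 35*23 + 2 mod 43 = 31
LHS = RHS

Yes, on the curve


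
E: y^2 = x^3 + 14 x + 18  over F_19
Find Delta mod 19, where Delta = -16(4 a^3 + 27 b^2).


4 a^3 + 27 b^2 = 4*14^3 + 27*18^2 = 10976 + 8748 = 19724
Delta = -16 * (19724) = -315584
Delta mod 19 = 6

Delta = 6 (mod 19)


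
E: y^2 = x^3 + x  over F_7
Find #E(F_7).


For each x in F_7, count y with y^2 = x^3 + 1 x + 0 mod 7:
  x = 0: RHS = 0, y in [0]  -> 1 point(s)
  x = 1: RHS = 2, y in [3, 4]  -> 2 point(s)
  x = 3: RHS = 2, y in [3, 4]  -> 2 point(s)
  x = 5: RHS = 4, y in [2, 5]  -> 2 point(s)
Affine points: 7. Add the point at infinity: total = 8.

#E(F_7) = 8


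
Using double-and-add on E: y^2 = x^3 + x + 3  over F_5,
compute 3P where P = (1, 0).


k = 3 = 11_2 (binary, LSB first: 11)
Double-and-add from P = (1, 0):
  bit 0 = 1: acc = O + (1, 0) = (1, 0)
  bit 1 = 1: acc = (1, 0) + O = (1, 0)

3P = (1, 0)


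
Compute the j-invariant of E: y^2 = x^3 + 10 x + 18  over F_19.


Delta = -16(4 a^3 + 27 b^2) mod 19 = 16
-1728 * (4 a)^3 = -1728 * (4*10)^3 mod 19 = 8
j = 8 * 16^(-1) mod 19 = 10

j = 10 (mod 19)


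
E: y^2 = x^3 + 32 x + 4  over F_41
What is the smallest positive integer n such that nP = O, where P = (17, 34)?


Compute successive multiples of P until we hit O:
  1P = (17, 34)
  2P = (6, 24)
  3P = (9, 18)
  4P = (19, 3)
  5P = (30, 24)
  6P = (14, 11)
  7P = (5, 17)
  8P = (23, 19)
  ... (continuing to 42P)
  42P = O

ord(P) = 42


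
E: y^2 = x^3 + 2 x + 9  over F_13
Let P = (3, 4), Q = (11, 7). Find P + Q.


P != Q, so use the chord formula.
s = (y2 - y1) / (x2 - x1) = (3) / (8) mod 13 = 2
x3 = s^2 - x1 - x2 mod 13 = 2^2 - 3 - 11 = 3
y3 = s (x1 - x3) - y1 mod 13 = 2 * (3 - 3) - 4 = 9

P + Q = (3, 9)


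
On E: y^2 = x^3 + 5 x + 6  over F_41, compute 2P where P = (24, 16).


Doubling: s = (3 x1^2 + a) / (2 y1)
s = (3*24^2 + 5) / (2*16) mod 41 = 17
x3 = s^2 - 2 x1 mod 41 = 17^2 - 2*24 = 36
y3 = s (x1 - x3) - y1 mod 41 = 17 * (24 - 36) - 16 = 26

2P = (36, 26)


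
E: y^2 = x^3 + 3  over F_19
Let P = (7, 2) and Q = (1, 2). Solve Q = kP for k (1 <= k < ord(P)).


Enumerate multiples of P until we hit Q = (1, 2):
  1P = (7, 2)
  2P = (3, 12)
  3P = (1, 2)
Match found at i = 3.

k = 3


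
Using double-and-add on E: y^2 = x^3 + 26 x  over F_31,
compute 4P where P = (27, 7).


k = 4 = 100_2 (binary, LSB first: 001)
Double-and-add from P = (27, 7):
  bit 0 = 0: acc unchanged = O
  bit 1 = 0: acc unchanged = O
  bit 2 = 1: acc = O + (8, 10) = (8, 10)

4P = (8, 10)


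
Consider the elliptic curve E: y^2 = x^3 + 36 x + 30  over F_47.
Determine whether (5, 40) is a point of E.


Check whether y^2 = x^3 + 36 x + 30 (mod 47) for (x, y) = (5, 40).
LHS: y^2 = 40^2 mod 47 = 2
RHS: x^3 + 36 x + 30 = 5^3 + 36*5 + 30 mod 47 = 6
LHS != RHS

No, not on the curve


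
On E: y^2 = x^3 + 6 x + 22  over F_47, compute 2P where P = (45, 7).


Doubling: s = (3 x1^2 + a) / (2 y1)
s = (3*45^2 + 6) / (2*7) mod 47 = 8
x3 = s^2 - 2 x1 mod 47 = 8^2 - 2*45 = 21
y3 = s (x1 - x3) - y1 mod 47 = 8 * (45 - 21) - 7 = 44

2P = (21, 44)


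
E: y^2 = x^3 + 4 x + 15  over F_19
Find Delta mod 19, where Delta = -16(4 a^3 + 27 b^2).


4 a^3 + 27 b^2 = 4*4^3 + 27*15^2 = 256 + 6075 = 6331
Delta = -16 * (6331) = -101296
Delta mod 19 = 12

Delta = 12 (mod 19)


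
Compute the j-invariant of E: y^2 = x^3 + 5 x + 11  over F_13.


Delta = -16(4 a^3 + 27 b^2) mod 13 = 9
-1728 * (4 a)^3 = -1728 * (4*5)^3 mod 13 = 5
j = 5 * 9^(-1) mod 13 = 2

j = 2 (mod 13)


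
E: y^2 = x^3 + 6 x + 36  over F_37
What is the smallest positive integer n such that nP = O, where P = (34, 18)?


Compute successive multiples of P until we hit O:
  1P = (34, 18)
  2P = (22, 30)
  3P = (19, 4)
  4P = (0, 31)
  5P = (30, 24)
  6P = (3, 28)
  7P = (11, 8)
  8P = (28, 20)
  ... (continuing to 31P)
  31P = O

ord(P) = 31


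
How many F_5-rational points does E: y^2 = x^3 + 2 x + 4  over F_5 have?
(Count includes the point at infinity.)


For each x in F_5, count y with y^2 = x^3 + 2 x + 4 mod 5:
  x = 0: RHS = 4, y in [2, 3]  -> 2 point(s)
  x = 2: RHS = 1, y in [1, 4]  -> 2 point(s)
  x = 4: RHS = 1, y in [1, 4]  -> 2 point(s)
Affine points: 6. Add the point at infinity: total = 7.

#E(F_5) = 7


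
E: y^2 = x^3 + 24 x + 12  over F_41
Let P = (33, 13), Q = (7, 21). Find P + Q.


P != Q, so use the chord formula.
s = (y2 - y1) / (x2 - x1) = (8) / (15) mod 41 = 6
x3 = s^2 - x1 - x2 mod 41 = 6^2 - 33 - 7 = 37
y3 = s (x1 - x3) - y1 mod 41 = 6 * (33 - 37) - 13 = 4

P + Q = (37, 4)


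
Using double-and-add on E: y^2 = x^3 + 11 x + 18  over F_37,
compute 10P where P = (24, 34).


k = 10 = 1010_2 (binary, LSB first: 0101)
Double-and-add from P = (24, 34):
  bit 0 = 0: acc unchanged = O
  bit 1 = 1: acc = O + (26, 3) = (26, 3)
  bit 2 = 0: acc unchanged = (26, 3)
  bit 3 = 1: acc = (26, 3) + (29, 11) = (22, 20)

10P = (22, 20)


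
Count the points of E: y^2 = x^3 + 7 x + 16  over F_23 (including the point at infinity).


For each x in F_23, count y with y^2 = x^3 + 7 x + 16 mod 23:
  x = 0: RHS = 16, y in [4, 19]  -> 2 point(s)
  x = 1: RHS = 1, y in [1, 22]  -> 2 point(s)
  x = 3: RHS = 18, y in [8, 15]  -> 2 point(s)
  x = 4: RHS = 16, y in [4, 19]  -> 2 point(s)
  x = 8: RHS = 9, y in [3, 20]  -> 2 point(s)
  x = 9: RHS = 3, y in [7, 16]  -> 2 point(s)
  x = 13: RHS = 4, y in [2, 21]  -> 2 point(s)
  x = 14: RHS = 6, y in [11, 12]  -> 2 point(s)
  x = 15: RHS = 0, y in [0]  -> 1 point(s)
  x = 19: RHS = 16, y in [4, 19]  -> 2 point(s)
  x = 22: RHS = 8, y in [10, 13]  -> 2 point(s)
Affine points: 21. Add the point at infinity: total = 22.

#E(F_23) = 22


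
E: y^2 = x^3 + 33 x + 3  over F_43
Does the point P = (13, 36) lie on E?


Check whether y^2 = x^3 + 33 x + 3 (mod 43) for (x, y) = (13, 36).
LHS: y^2 = 36^2 mod 43 = 6
RHS: x^3 + 33 x + 3 = 13^3 + 33*13 + 3 mod 43 = 6
LHS = RHS

Yes, on the curve


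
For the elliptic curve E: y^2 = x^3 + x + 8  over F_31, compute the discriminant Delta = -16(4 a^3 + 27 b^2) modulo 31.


4 a^3 + 27 b^2 = 4*1^3 + 27*8^2 = 4 + 1728 = 1732
Delta = -16 * (1732) = -27712
Delta mod 31 = 2

Delta = 2 (mod 31)


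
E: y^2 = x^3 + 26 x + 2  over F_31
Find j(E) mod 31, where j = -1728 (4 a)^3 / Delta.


Delta = -16(4 a^3 + 27 b^2) mod 31 = 10
-1728 * (4 a)^3 = -1728 * (4*26)^3 mod 31 = 15
j = 15 * 10^(-1) mod 31 = 17

j = 17 (mod 31)


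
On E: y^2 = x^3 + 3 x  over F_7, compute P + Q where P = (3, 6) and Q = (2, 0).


P != Q, so use the chord formula.
s = (y2 - y1) / (x2 - x1) = (1) / (6) mod 7 = 6
x3 = s^2 - x1 - x2 mod 7 = 6^2 - 3 - 2 = 3
y3 = s (x1 - x3) - y1 mod 7 = 6 * (3 - 3) - 6 = 1

P + Q = (3, 1)


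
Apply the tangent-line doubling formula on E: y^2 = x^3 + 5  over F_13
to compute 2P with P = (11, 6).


Doubling: s = (3 x1^2 + a) / (2 y1)
s = (3*11^2 + 0) / (2*6) mod 13 = 1
x3 = s^2 - 2 x1 mod 13 = 1^2 - 2*11 = 5
y3 = s (x1 - x3) - y1 mod 13 = 1 * (11 - 5) - 6 = 0

2P = (5, 0)


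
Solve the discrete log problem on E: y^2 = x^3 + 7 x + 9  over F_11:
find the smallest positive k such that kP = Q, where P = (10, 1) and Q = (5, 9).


Enumerate multiples of P until we hit Q = (5, 9):
  1P = (10, 1)
  2P = (5, 2)
  3P = (0, 8)
  4P = (6, 5)
  5P = (7, 7)
  6P = (9, 8)
  7P = (8, 7)
  8P = (2, 8)
  9P = (2, 3)
  10P = (8, 4)
  11P = (9, 3)
  12P = (7, 4)
  13P = (6, 6)
  14P = (0, 3)
  15P = (5, 9)
Match found at i = 15.

k = 15


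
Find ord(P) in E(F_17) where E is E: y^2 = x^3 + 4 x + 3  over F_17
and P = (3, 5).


Compute successive multiples of P until we hit O:
  1P = (3, 5)
  2P = (15, 2)
  3P = (15, 15)
  4P = (3, 12)
  5P = O

ord(P) = 5


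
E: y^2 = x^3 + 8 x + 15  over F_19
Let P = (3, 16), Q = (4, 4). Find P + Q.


P != Q, so use the chord formula.
s = (y2 - y1) / (x2 - x1) = (7) / (1) mod 19 = 7
x3 = s^2 - x1 - x2 mod 19 = 7^2 - 3 - 4 = 4
y3 = s (x1 - x3) - y1 mod 19 = 7 * (3 - 4) - 16 = 15

P + Q = (4, 15)


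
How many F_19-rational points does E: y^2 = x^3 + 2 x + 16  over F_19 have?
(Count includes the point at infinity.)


For each x in F_19, count y with y^2 = x^3 + 2 x + 16 mod 19:
  x = 0: RHS = 16, y in [4, 15]  -> 2 point(s)
  x = 1: RHS = 0, y in [0]  -> 1 point(s)
  x = 2: RHS = 9, y in [3, 16]  -> 2 point(s)
  x = 3: RHS = 11, y in [7, 12]  -> 2 point(s)
  x = 6: RHS = 16, y in [4, 15]  -> 2 point(s)
  x = 11: RHS = 1, y in [1, 18]  -> 2 point(s)
  x = 12: RHS = 1, y in [1, 18]  -> 2 point(s)
  x = 13: RHS = 16, y in [4, 15]  -> 2 point(s)
  x = 15: RHS = 1, y in [1, 18]  -> 2 point(s)
  x = 17: RHS = 4, y in [2, 17]  -> 2 point(s)
Affine points: 19. Add the point at infinity: total = 20.

#E(F_19) = 20


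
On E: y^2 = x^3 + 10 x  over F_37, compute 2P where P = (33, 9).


k = 2 = 10_2 (binary, LSB first: 01)
Double-and-add from P = (33, 9):
  bit 0 = 0: acc unchanged = O
  bit 1 = 1: acc = O + (33, 28) = (33, 28)

2P = (33, 28)


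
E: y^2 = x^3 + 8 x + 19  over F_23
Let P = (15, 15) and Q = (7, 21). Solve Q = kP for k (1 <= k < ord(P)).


Enumerate multiples of P until we hit Q = (7, 21):
  1P = (15, 15)
  2P = (17, 10)
  3P = (3, 1)
  4P = (7, 2)
  5P = (4, 0)
  6P = (7, 21)
Match found at i = 6.

k = 6


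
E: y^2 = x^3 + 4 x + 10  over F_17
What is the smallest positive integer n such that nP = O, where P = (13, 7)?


Compute successive multiples of P until we hit O:
  1P = (13, 7)
  2P = (10, 9)
  3P = (2, 14)
  4P = (1, 7)
  5P = (3, 10)
  6P = (5, 11)
  7P = (12, 1)
  8P = (11, 5)
  ... (continuing to 17P)
  17P = O

ord(P) = 17


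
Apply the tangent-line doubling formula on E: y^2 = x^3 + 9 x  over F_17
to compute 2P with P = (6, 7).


Doubling: s = (3 x1^2 + a) / (2 y1)
s = (3*6^2 + 9) / (2*7) mod 17 = 12
x3 = s^2 - 2 x1 mod 17 = 12^2 - 2*6 = 13
y3 = s (x1 - x3) - y1 mod 17 = 12 * (6 - 13) - 7 = 11

2P = (13, 11)


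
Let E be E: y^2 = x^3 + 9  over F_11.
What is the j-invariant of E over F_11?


Delta = -16(4 a^3 + 27 b^2) mod 11 = 10
-1728 * (4 a)^3 = -1728 * (4*0)^3 mod 11 = 0
j = 0 * 10^(-1) mod 11 = 0

j = 0 (mod 11)


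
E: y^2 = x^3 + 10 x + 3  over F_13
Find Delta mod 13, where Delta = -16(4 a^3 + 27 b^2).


4 a^3 + 27 b^2 = 4*10^3 + 27*3^2 = 4000 + 243 = 4243
Delta = -16 * (4243) = -67888
Delta mod 13 = 11

Delta = 11 (mod 13)


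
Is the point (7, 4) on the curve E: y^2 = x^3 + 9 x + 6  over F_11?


Check whether y^2 = x^3 + 9 x + 6 (mod 11) for (x, y) = (7, 4).
LHS: y^2 = 4^2 mod 11 = 5
RHS: x^3 + 9 x + 6 = 7^3 + 9*7 + 6 mod 11 = 5
LHS = RHS

Yes, on the curve


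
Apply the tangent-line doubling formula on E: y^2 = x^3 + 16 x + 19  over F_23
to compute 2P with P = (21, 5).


Doubling: s = (3 x1^2 + a) / (2 y1)
s = (3*21^2 + 16) / (2*5) mod 23 = 12
x3 = s^2 - 2 x1 mod 23 = 12^2 - 2*21 = 10
y3 = s (x1 - x3) - y1 mod 23 = 12 * (21 - 10) - 5 = 12

2P = (10, 12)


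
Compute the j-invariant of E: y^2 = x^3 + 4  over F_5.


Delta = -16(4 a^3 + 27 b^2) mod 5 = 3
-1728 * (4 a)^3 = -1728 * (4*0)^3 mod 5 = 0
j = 0 * 3^(-1) mod 5 = 0

j = 0 (mod 5)


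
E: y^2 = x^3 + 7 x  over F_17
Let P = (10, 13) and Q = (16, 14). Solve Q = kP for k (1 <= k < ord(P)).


Enumerate multiples of P until we hit Q = (16, 14):
  1P = (10, 13)
  2P = (1, 5)
  3P = (7, 1)
  4P = (16, 14)
Match found at i = 4.

k = 4


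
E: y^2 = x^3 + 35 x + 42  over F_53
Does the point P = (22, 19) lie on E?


Check whether y^2 = x^3 + 35 x + 42 (mod 53) for (x, y) = (22, 19).
LHS: y^2 = 19^2 mod 53 = 43
RHS: x^3 + 35 x + 42 = 22^3 + 35*22 + 42 mod 53 = 12
LHS != RHS

No, not on the curve


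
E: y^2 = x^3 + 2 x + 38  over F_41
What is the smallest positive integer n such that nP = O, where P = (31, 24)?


Compute successive multiples of P until we hit O:
  1P = (31, 24)
  2P = (2, 3)
  3P = (29, 34)
  4P = (6, 15)
  5P = (8, 22)
  6P = (1, 0)
  7P = (8, 19)
  8P = (6, 26)
  ... (continuing to 12P)
  12P = O

ord(P) = 12


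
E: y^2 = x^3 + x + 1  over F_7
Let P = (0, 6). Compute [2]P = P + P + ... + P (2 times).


k = 2 = 10_2 (binary, LSB first: 01)
Double-and-add from P = (0, 6):
  bit 0 = 0: acc unchanged = O
  bit 1 = 1: acc = O + (2, 2) = (2, 2)

2P = (2, 2)


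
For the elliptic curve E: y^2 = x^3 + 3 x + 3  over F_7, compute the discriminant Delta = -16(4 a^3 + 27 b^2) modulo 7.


4 a^3 + 27 b^2 = 4*3^3 + 27*3^2 = 108 + 243 = 351
Delta = -16 * (351) = -5616
Delta mod 7 = 5

Delta = 5 (mod 7)


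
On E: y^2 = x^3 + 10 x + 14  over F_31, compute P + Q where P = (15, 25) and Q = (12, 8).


P != Q, so use the chord formula.
s = (y2 - y1) / (x2 - x1) = (14) / (28) mod 31 = 16
x3 = s^2 - x1 - x2 mod 31 = 16^2 - 15 - 12 = 12
y3 = s (x1 - x3) - y1 mod 31 = 16 * (15 - 12) - 25 = 23

P + Q = (12, 23)


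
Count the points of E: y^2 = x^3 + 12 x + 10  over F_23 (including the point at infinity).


For each x in F_23, count y with y^2 = x^3 + 12 x + 10 mod 23:
  x = 1: RHS = 0, y in [0]  -> 1 point(s)
  x = 3: RHS = 4, y in [2, 21]  -> 2 point(s)
  x = 7: RHS = 0, y in [0]  -> 1 point(s)
  x = 10: RHS = 3, y in [7, 16]  -> 2 point(s)
  x = 11: RHS = 1, y in [1, 22]  -> 2 point(s)
  x = 14: RHS = 1, y in [1, 22]  -> 2 point(s)
  x = 15: RHS = 0, y in [0]  -> 1 point(s)
  x = 18: RHS = 9, y in [3, 20]  -> 2 point(s)
  x = 19: RHS = 13, y in [6, 17]  -> 2 point(s)
  x = 20: RHS = 16, y in [4, 19]  -> 2 point(s)
  x = 21: RHS = 1, y in [1, 22]  -> 2 point(s)
Affine points: 19. Add the point at infinity: total = 20.

#E(F_23) = 20


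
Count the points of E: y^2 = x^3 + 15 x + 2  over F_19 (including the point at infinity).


For each x in F_19, count y with y^2 = x^3 + 15 x + 2 mod 19:
  x = 3: RHS = 17, y in [6, 13]  -> 2 point(s)
  x = 6: RHS = 4, y in [2, 17]  -> 2 point(s)
  x = 8: RHS = 7, y in [8, 11]  -> 2 point(s)
  x = 9: RHS = 11, y in [7, 12]  -> 2 point(s)
  x = 11: RHS = 16, y in [4, 15]  -> 2 point(s)
  x = 13: RHS = 0, y in [0]  -> 1 point(s)
  x = 14: RHS = 11, y in [7, 12]  -> 2 point(s)
  x = 15: RHS = 11, y in [7, 12]  -> 2 point(s)
  x = 16: RHS = 6, y in [5, 14]  -> 2 point(s)
  x = 18: RHS = 5, y in [9, 10]  -> 2 point(s)
Affine points: 19. Add the point at infinity: total = 20.

#E(F_19) = 20


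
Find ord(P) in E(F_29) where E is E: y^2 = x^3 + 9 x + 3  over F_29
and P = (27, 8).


Compute successive multiples of P until we hit O:
  1P = (27, 8)
  2P = (26, 6)
  3P = (9, 28)
  4P = (15, 27)
  5P = (3, 12)
  6P = (24, 6)
  7P = (1, 19)
  8P = (8, 23)
  ... (continuing to 19P)
  19P = O

ord(P) = 19


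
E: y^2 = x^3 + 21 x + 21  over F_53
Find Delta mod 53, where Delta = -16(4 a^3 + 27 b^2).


4 a^3 + 27 b^2 = 4*21^3 + 27*21^2 = 37044 + 11907 = 48951
Delta = -16 * (48951) = -783216
Delta mod 53 = 18

Delta = 18 (mod 53)


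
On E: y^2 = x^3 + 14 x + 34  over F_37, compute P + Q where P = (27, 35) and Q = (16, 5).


P != Q, so use the chord formula.
s = (y2 - y1) / (x2 - x1) = (7) / (26) mod 37 = 33
x3 = s^2 - x1 - x2 mod 37 = 33^2 - 27 - 16 = 10
y3 = s (x1 - x3) - y1 mod 37 = 33 * (27 - 10) - 35 = 8

P + Q = (10, 8)


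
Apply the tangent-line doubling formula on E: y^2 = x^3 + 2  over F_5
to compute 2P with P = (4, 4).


Doubling: s = (3 x1^2 + a) / (2 y1)
s = (3*4^2 + 0) / (2*4) mod 5 = 1
x3 = s^2 - 2 x1 mod 5 = 1^2 - 2*4 = 3
y3 = s (x1 - x3) - y1 mod 5 = 1 * (4 - 3) - 4 = 2

2P = (3, 2)


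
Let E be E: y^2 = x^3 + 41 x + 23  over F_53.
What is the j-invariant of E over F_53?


Delta = -16(4 a^3 + 27 b^2) mod 53 = 42
-1728 * (4 a)^3 = -1728 * (4*41)^3 mod 53 = 28
j = 28 * 42^(-1) mod 53 = 36

j = 36 (mod 53)


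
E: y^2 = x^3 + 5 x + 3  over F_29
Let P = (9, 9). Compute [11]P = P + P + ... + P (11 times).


k = 11 = 1011_2 (binary, LSB first: 1101)
Double-and-add from P = (9, 9):
  bit 0 = 1: acc = O + (9, 9) = (9, 9)
  bit 1 = 1: acc = (9, 9) + (10, 3) = (17, 10)
  bit 2 = 0: acc unchanged = (17, 10)
  bit 3 = 1: acc = (17, 10) + (8, 27) = (9, 20)

11P = (9, 20)


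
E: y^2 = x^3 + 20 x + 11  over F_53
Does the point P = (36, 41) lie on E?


Check whether y^2 = x^3 + 20 x + 11 (mod 53) for (x, y) = (36, 41).
LHS: y^2 = 41^2 mod 53 = 38
RHS: x^3 + 20 x + 11 = 36^3 + 20*36 + 11 mod 53 = 5
LHS != RHS

No, not on the curve


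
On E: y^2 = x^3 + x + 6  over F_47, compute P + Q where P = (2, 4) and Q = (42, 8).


P != Q, so use the chord formula.
s = (y2 - y1) / (x2 - x1) = (4) / (40) mod 47 = 33
x3 = s^2 - x1 - x2 mod 47 = 33^2 - 2 - 42 = 11
y3 = s (x1 - x3) - y1 mod 47 = 33 * (2 - 11) - 4 = 28

P + Q = (11, 28)


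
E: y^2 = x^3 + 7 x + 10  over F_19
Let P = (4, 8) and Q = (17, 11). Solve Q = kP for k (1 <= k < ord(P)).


Enumerate multiples of P until we hit Q = (17, 11):
  1P = (4, 8)
  2P = (3, 18)
  3P = (17, 8)
  4P = (17, 11)
Match found at i = 4.

k = 4


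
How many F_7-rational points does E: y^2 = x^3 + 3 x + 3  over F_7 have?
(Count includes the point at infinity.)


For each x in F_7, count y with y^2 = x^3 + 3 x + 3 mod 7:
  x = 1: RHS = 0, y in [0]  -> 1 point(s)
  x = 3: RHS = 4, y in [2, 5]  -> 2 point(s)
  x = 4: RHS = 2, y in [3, 4]  -> 2 point(s)
Affine points: 5. Add the point at infinity: total = 6.

#E(F_7) = 6


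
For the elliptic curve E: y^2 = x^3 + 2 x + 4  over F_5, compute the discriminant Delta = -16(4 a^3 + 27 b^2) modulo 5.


4 a^3 + 27 b^2 = 4*2^3 + 27*4^2 = 32 + 432 = 464
Delta = -16 * (464) = -7424
Delta mod 5 = 1

Delta = 1 (mod 5)


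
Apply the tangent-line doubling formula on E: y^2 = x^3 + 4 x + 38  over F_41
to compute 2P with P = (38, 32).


Doubling: s = (3 x1^2 + a) / (2 y1)
s = (3*38^2 + 4) / (2*32) mod 41 = 37
x3 = s^2 - 2 x1 mod 41 = 37^2 - 2*38 = 22
y3 = s (x1 - x3) - y1 mod 41 = 37 * (38 - 22) - 32 = 27

2P = (22, 27)


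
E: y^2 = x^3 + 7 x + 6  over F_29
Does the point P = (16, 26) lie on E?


Check whether y^2 = x^3 + 7 x + 6 (mod 29) for (x, y) = (16, 26).
LHS: y^2 = 26^2 mod 29 = 9
RHS: x^3 + 7 x + 6 = 16^3 + 7*16 + 6 mod 29 = 9
LHS = RHS

Yes, on the curve


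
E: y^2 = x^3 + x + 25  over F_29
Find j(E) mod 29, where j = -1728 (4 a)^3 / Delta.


Delta = -16(4 a^3 + 27 b^2) mod 29 = 13
-1728 * (4 a)^3 = -1728 * (4*1)^3 mod 29 = 14
j = 14 * 13^(-1) mod 29 = 10

j = 10 (mod 29)


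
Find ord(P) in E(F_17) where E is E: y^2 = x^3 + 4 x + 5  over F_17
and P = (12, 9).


Compute successive multiples of P until we hit O:
  1P = (12, 9)
  2P = (12, 8)
  3P = O

ord(P) = 3


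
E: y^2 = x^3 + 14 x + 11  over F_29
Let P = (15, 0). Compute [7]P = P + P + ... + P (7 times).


k = 7 = 111_2 (binary, LSB first: 111)
Double-and-add from P = (15, 0):
  bit 0 = 1: acc = O + (15, 0) = (15, 0)
  bit 1 = 1: acc = (15, 0) + O = (15, 0)
  bit 2 = 1: acc = (15, 0) + O = (15, 0)

7P = (15, 0)


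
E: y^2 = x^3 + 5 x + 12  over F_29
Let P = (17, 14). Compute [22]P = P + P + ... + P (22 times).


k = 22 = 10110_2 (binary, LSB first: 01101)
Double-and-add from P = (17, 14):
  bit 0 = 0: acc unchanged = O
  bit 1 = 1: acc = O + (28, 8) = (28, 8)
  bit 2 = 1: acc = (28, 8) + (24, 23) = (11, 8)
  bit 3 = 0: acc unchanged = (11, 8)
  bit 4 = 1: acc = (11, 8) + (4, 3) = (8, 19)

22P = (8, 19)


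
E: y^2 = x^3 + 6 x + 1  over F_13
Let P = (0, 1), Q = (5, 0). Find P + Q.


P != Q, so use the chord formula.
s = (y2 - y1) / (x2 - x1) = (12) / (5) mod 13 = 5
x3 = s^2 - x1 - x2 mod 13 = 5^2 - 0 - 5 = 7
y3 = s (x1 - x3) - y1 mod 13 = 5 * (0 - 7) - 1 = 3

P + Q = (7, 3)


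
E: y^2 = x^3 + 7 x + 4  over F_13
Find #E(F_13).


For each x in F_13, count y with y^2 = x^3 + 7 x + 4 mod 13:
  x = 0: RHS = 4, y in [2, 11]  -> 2 point(s)
  x = 1: RHS = 12, y in [5, 8]  -> 2 point(s)
  x = 2: RHS = 0, y in [0]  -> 1 point(s)
  x = 3: RHS = 0, y in [0]  -> 1 point(s)
  x = 8: RHS = 0, y in [0]  -> 1 point(s)
  x = 9: RHS = 3, y in [4, 9]  -> 2 point(s)
  x = 12: RHS = 9, y in [3, 10]  -> 2 point(s)
Affine points: 11. Add the point at infinity: total = 12.

#E(F_13) = 12


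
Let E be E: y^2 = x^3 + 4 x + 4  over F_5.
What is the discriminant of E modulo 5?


4 a^3 + 27 b^2 = 4*4^3 + 27*4^2 = 256 + 432 = 688
Delta = -16 * (688) = -11008
Delta mod 5 = 2

Delta = 2 (mod 5)


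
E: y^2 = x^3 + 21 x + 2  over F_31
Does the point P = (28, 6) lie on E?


Check whether y^2 = x^3 + 21 x + 2 (mod 31) for (x, y) = (28, 6).
LHS: y^2 = 6^2 mod 31 = 5
RHS: x^3 + 21 x + 2 = 28^3 + 21*28 + 2 mod 31 = 5
LHS = RHS

Yes, on the curve


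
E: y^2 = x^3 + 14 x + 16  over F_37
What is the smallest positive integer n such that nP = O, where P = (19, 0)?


Compute successive multiples of P until we hit O:
  1P = (19, 0)
  2P = O

ord(P) = 2


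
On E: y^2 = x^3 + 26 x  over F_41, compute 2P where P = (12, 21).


Doubling: s = (3 x1^2 + a) / (2 y1)
s = (3*12^2 + 26) / (2*21) mod 41 = 7
x3 = s^2 - 2 x1 mod 41 = 7^2 - 2*12 = 25
y3 = s (x1 - x3) - y1 mod 41 = 7 * (12 - 25) - 21 = 11

2P = (25, 11)


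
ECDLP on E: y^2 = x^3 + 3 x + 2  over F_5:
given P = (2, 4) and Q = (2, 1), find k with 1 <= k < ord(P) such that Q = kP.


Enumerate multiples of P until we hit Q = (2, 1):
  1P = (2, 4)
  2P = (1, 1)
  3P = (1, 4)
  4P = (2, 1)
Match found at i = 4.

k = 4


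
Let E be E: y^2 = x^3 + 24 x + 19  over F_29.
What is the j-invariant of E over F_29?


Delta = -16(4 a^3 + 27 b^2) mod 29 = 6
-1728 * (4 a)^3 = -1728 * (4*24)^3 mod 29 = 19
j = 19 * 6^(-1) mod 29 = 8

j = 8 (mod 29)


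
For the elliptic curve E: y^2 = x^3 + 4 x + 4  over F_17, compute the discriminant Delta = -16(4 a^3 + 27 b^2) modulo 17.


4 a^3 + 27 b^2 = 4*4^3 + 27*4^2 = 256 + 432 = 688
Delta = -16 * (688) = -11008
Delta mod 17 = 8

Delta = 8 (mod 17)


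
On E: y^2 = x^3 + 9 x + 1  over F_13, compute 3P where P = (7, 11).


k = 3 = 11_2 (binary, LSB first: 11)
Double-and-add from P = (7, 11):
  bit 0 = 1: acc = O + (7, 11) = (7, 11)
  bit 1 = 1: acc = (7, 11) + (12, 2) = (4, 7)

3P = (4, 7)


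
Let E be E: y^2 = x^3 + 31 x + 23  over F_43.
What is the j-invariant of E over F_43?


Delta = -16(4 a^3 + 27 b^2) mod 43 = 13
-1728 * (4 a)^3 = -1728 * (4*31)^3 mod 43 = 11
j = 11 * 13^(-1) mod 43 = 24

j = 24 (mod 43)


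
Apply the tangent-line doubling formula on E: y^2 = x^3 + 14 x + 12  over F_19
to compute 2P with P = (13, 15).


Doubling: s = (3 x1^2 + a) / (2 y1)
s = (3*13^2 + 14) / (2*15) mod 19 = 18
x3 = s^2 - 2 x1 mod 19 = 18^2 - 2*13 = 13
y3 = s (x1 - x3) - y1 mod 19 = 18 * (13 - 13) - 15 = 4

2P = (13, 4)


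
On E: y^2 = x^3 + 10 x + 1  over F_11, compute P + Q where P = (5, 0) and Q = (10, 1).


P != Q, so use the chord formula.
s = (y2 - y1) / (x2 - x1) = (1) / (5) mod 11 = 9
x3 = s^2 - x1 - x2 mod 11 = 9^2 - 5 - 10 = 0
y3 = s (x1 - x3) - y1 mod 11 = 9 * (5 - 0) - 0 = 1

P + Q = (0, 1)


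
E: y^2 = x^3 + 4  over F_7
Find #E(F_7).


For each x in F_7, count y with y^2 = x^3 + 0 x + 4 mod 7:
  x = 0: RHS = 4, y in [2, 5]  -> 2 point(s)
Affine points: 2. Add the point at infinity: total = 3.

#E(F_7) = 3


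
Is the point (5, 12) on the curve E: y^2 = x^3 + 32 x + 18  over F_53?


Check whether y^2 = x^3 + 32 x + 18 (mod 53) for (x, y) = (5, 12).
LHS: y^2 = 12^2 mod 53 = 38
RHS: x^3 + 32 x + 18 = 5^3 + 32*5 + 18 mod 53 = 38
LHS = RHS

Yes, on the curve


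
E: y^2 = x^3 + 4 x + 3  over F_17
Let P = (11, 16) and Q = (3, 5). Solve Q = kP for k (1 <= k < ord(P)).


Enumerate multiples of P until we hit Q = (3, 5):
  1P = (11, 16)
  2P = (3, 12)
  3P = (16, 7)
  4P = (15, 15)
  5P = (7, 0)
  6P = (15, 2)
  7P = (16, 10)
  8P = (3, 5)
Match found at i = 8.

k = 8


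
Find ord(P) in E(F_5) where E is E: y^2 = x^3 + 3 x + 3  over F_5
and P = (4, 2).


Compute successive multiples of P until we hit O:
  1P = (4, 2)
  2P = (3, 2)
  3P = (3, 3)
  4P = (4, 3)
  5P = O

ord(P) = 5


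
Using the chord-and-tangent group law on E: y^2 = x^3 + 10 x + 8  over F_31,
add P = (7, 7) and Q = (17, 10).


P != Q, so use the chord formula.
s = (y2 - y1) / (x2 - x1) = (3) / (10) mod 31 = 22
x3 = s^2 - x1 - x2 mod 31 = 22^2 - 7 - 17 = 26
y3 = s (x1 - x3) - y1 mod 31 = 22 * (7 - 26) - 7 = 9

P + Q = (26, 9)


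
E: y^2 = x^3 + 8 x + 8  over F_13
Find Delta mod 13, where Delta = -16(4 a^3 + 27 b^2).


4 a^3 + 27 b^2 = 4*8^3 + 27*8^2 = 2048 + 1728 = 3776
Delta = -16 * (3776) = -60416
Delta mod 13 = 8

Delta = 8 (mod 13)


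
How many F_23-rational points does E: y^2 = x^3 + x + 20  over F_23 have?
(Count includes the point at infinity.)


For each x in F_23, count y with y^2 = x^3 + 1 x + 20 mod 23:
  x = 3: RHS = 4, y in [2, 21]  -> 2 point(s)
  x = 5: RHS = 12, y in [9, 14]  -> 2 point(s)
  x = 6: RHS = 12, y in [9, 14]  -> 2 point(s)
  x = 7: RHS = 2, y in [5, 18]  -> 2 point(s)
  x = 10: RHS = 18, y in [8, 15]  -> 2 point(s)
  x = 12: RHS = 12, y in [9, 14]  -> 2 point(s)
  x = 14: RHS = 18, y in [8, 15]  -> 2 point(s)
  x = 15: RHS = 6, y in [11, 12]  -> 2 point(s)
  x = 20: RHS = 13, y in [6, 17]  -> 2 point(s)
  x = 22: RHS = 18, y in [8, 15]  -> 2 point(s)
Affine points: 20. Add the point at infinity: total = 21.

#E(F_23) = 21


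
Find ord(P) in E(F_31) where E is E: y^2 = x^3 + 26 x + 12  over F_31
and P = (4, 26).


Compute successive multiples of P until we hit O:
  1P = (4, 26)
  2P = (17, 2)
  3P = (29, 13)
  4P = (7, 14)
  5P = (5, 9)
  6P = (1, 16)
  7P = (13, 6)
  8P = (22, 14)
  ... (continuing to 21P)
  21P = O

ord(P) = 21


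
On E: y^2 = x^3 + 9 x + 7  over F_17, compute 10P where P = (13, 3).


k = 10 = 1010_2 (binary, LSB first: 0101)
Double-and-add from P = (13, 3):
  bit 0 = 0: acc unchanged = O
  bit 1 = 1: acc = O + (9, 1) = (9, 1)
  bit 2 = 0: acc unchanged = (9, 1)
  bit 3 = 1: acc = (9, 1) + (2, 13) = (2, 4)

10P = (2, 4)


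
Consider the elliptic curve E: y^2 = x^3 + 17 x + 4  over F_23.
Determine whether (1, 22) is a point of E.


Check whether y^2 = x^3 + 17 x + 4 (mod 23) for (x, y) = (1, 22).
LHS: y^2 = 22^2 mod 23 = 1
RHS: x^3 + 17 x + 4 = 1^3 + 17*1 + 4 mod 23 = 22
LHS != RHS

No, not on the curve


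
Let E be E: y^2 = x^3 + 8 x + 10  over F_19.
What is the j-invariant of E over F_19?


Delta = -16(4 a^3 + 27 b^2) mod 19 = 13
-1728 * (4 a)^3 = -1728 * (4*8)^3 mod 19 = 12
j = 12 * 13^(-1) mod 19 = 17

j = 17 (mod 19)


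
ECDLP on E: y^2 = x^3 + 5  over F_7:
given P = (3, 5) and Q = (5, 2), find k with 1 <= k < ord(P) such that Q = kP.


Enumerate multiples of P until we hit Q = (5, 2):
  1P = (3, 5)
  2P = (5, 5)
  3P = (6, 2)
  4P = (6, 5)
  5P = (5, 2)
Match found at i = 5.

k = 5


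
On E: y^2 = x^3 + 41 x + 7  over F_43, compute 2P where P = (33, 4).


Doubling: s = (3 x1^2 + a) / (2 y1)
s = (3*33^2 + 41) / (2*4) mod 43 = 5
x3 = s^2 - 2 x1 mod 43 = 5^2 - 2*33 = 2
y3 = s (x1 - x3) - y1 mod 43 = 5 * (33 - 2) - 4 = 22

2P = (2, 22)


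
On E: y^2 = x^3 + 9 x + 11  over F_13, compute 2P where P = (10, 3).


k = 2 = 10_2 (binary, LSB first: 01)
Double-and-add from P = (10, 3):
  bit 0 = 0: acc unchanged = O
  bit 1 = 1: acc = O + (3, 0) = (3, 0)

2P = (3, 0)


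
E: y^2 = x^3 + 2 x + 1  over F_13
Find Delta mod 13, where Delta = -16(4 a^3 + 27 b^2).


4 a^3 + 27 b^2 = 4*2^3 + 27*1^2 = 32 + 27 = 59
Delta = -16 * (59) = -944
Delta mod 13 = 5

Delta = 5 (mod 13)


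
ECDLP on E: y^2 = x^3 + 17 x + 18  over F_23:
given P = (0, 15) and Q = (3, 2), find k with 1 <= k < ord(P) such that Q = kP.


Enumerate multiples of P until we hit Q = (3, 2):
  1P = (0, 15)
  2P = (12, 15)
  3P = (11, 8)
  4P = (1, 17)
  5P = (3, 2)
Match found at i = 5.

k = 5


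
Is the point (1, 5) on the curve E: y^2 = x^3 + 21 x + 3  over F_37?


Check whether y^2 = x^3 + 21 x + 3 (mod 37) for (x, y) = (1, 5).
LHS: y^2 = 5^2 mod 37 = 25
RHS: x^3 + 21 x + 3 = 1^3 + 21*1 + 3 mod 37 = 25
LHS = RHS

Yes, on the curve


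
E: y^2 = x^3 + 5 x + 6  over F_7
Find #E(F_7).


For each x in F_7, count y with y^2 = x^3 + 5 x + 6 mod 7:
  x = 5: RHS = 2, y in [3, 4]  -> 2 point(s)
  x = 6: RHS = 0, y in [0]  -> 1 point(s)
Affine points: 3. Add the point at infinity: total = 4.

#E(F_7) = 4


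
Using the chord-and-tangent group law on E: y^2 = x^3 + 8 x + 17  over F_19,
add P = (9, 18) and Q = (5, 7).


P != Q, so use the chord formula.
s = (y2 - y1) / (x2 - x1) = (8) / (15) mod 19 = 17
x3 = s^2 - x1 - x2 mod 19 = 17^2 - 9 - 5 = 9
y3 = s (x1 - x3) - y1 mod 19 = 17 * (9 - 9) - 18 = 1

P + Q = (9, 1)


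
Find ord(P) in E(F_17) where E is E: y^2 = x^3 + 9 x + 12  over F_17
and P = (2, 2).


Compute successive multiples of P until we hit O:
  1P = (2, 2)
  2P = (14, 3)
  3P = (16, 11)
  4P = (8, 16)
  5P = (3, 7)
  6P = (3, 10)
  7P = (8, 1)
  8P = (16, 6)
  ... (continuing to 11P)
  11P = O

ord(P) = 11


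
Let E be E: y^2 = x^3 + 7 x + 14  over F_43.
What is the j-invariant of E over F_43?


Delta = -16(4 a^3 + 27 b^2) mod 43 = 16
-1728 * (4 a)^3 = -1728 * (4*7)^3 mod 43 = 39
j = 39 * 16^(-1) mod 43 = 32

j = 32 (mod 43)


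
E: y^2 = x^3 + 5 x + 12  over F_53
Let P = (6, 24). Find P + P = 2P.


Doubling: s = (3 x1^2 + a) / (2 y1)
s = (3*6^2 + 5) / (2*24) mod 53 = 41
x3 = s^2 - 2 x1 mod 53 = 41^2 - 2*6 = 26
y3 = s (x1 - x3) - y1 mod 53 = 41 * (6 - 26) - 24 = 4

2P = (26, 4)


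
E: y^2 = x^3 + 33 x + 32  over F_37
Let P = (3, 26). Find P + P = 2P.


Doubling: s = (3 x1^2 + a) / (2 y1)
s = (3*3^2 + 33) / (2*26) mod 37 = 4
x3 = s^2 - 2 x1 mod 37 = 4^2 - 2*3 = 10
y3 = s (x1 - x3) - y1 mod 37 = 4 * (3 - 10) - 26 = 20

2P = (10, 20)


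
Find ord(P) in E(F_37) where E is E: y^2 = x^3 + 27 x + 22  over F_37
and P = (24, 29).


Compute successive multiples of P until we hit O:
  1P = (24, 29)
  2P = (27, 11)
  3P = (22, 33)
  4P = (32, 24)
  5P = (34, 5)
  6P = (4, 34)
  7P = (16, 6)
  8P = (7, 6)
  ... (continuing to 35P)
  35P = O

ord(P) = 35


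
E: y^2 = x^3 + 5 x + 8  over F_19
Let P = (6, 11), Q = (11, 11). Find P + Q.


P != Q, so use the chord formula.
s = (y2 - y1) / (x2 - x1) = (0) / (5) mod 19 = 0
x3 = s^2 - x1 - x2 mod 19 = 0^2 - 6 - 11 = 2
y3 = s (x1 - x3) - y1 mod 19 = 0 * (6 - 2) - 11 = 8

P + Q = (2, 8)


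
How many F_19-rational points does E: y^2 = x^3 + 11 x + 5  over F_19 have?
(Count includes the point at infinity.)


For each x in F_19, count y with y^2 = x^3 + 11 x + 5 mod 19:
  x = 0: RHS = 5, y in [9, 10]  -> 2 point(s)
  x = 1: RHS = 17, y in [6, 13]  -> 2 point(s)
  x = 2: RHS = 16, y in [4, 15]  -> 2 point(s)
  x = 7: RHS = 7, y in [8, 11]  -> 2 point(s)
  x = 8: RHS = 16, y in [4, 15]  -> 2 point(s)
  x = 9: RHS = 16, y in [4, 15]  -> 2 point(s)
  x = 15: RHS = 11, y in [7, 12]  -> 2 point(s)
Affine points: 14. Add the point at infinity: total = 15.

#E(F_19) = 15


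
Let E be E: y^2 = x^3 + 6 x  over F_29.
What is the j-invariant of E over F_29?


Delta = -16(4 a^3 + 27 b^2) mod 29 = 9
-1728 * (4 a)^3 = -1728 * (4*6)^3 mod 29 = 8
j = 8 * 9^(-1) mod 29 = 17

j = 17 (mod 29)


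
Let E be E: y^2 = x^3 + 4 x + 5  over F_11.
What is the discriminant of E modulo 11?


4 a^3 + 27 b^2 = 4*4^3 + 27*5^2 = 256 + 675 = 931
Delta = -16 * (931) = -14896
Delta mod 11 = 9

Delta = 9 (mod 11)


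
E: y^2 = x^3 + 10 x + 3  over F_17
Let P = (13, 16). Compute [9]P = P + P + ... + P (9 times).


k = 9 = 1001_2 (binary, LSB first: 1001)
Double-and-add from P = (13, 16):
  bit 0 = 1: acc = O + (13, 16) = (13, 16)
  bit 1 = 0: acc unchanged = (13, 16)
  bit 2 = 0: acc unchanged = (13, 16)
  bit 3 = 1: acc = (13, 16) + (12, 10) = (11, 13)

9P = (11, 13)


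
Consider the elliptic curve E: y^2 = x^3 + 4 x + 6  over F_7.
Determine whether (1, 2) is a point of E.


Check whether y^2 = x^3 + 4 x + 6 (mod 7) for (x, y) = (1, 2).
LHS: y^2 = 2^2 mod 7 = 4
RHS: x^3 + 4 x + 6 = 1^3 + 4*1 + 6 mod 7 = 4
LHS = RHS

Yes, on the curve


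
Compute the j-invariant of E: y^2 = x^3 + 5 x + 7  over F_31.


Delta = -16(4 a^3 + 27 b^2) mod 31 = 3
-1728 * (4 a)^3 = -1728 * (4*5)^3 mod 31 = 16
j = 16 * 3^(-1) mod 31 = 26

j = 26 (mod 31)


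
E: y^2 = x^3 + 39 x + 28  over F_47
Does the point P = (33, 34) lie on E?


Check whether y^2 = x^3 + 39 x + 28 (mod 47) for (x, y) = (33, 34).
LHS: y^2 = 34^2 mod 47 = 28
RHS: x^3 + 39 x + 28 = 33^3 + 39*33 + 28 mod 47 = 28
LHS = RHS

Yes, on the curve


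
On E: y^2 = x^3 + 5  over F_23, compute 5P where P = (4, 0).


k = 5 = 101_2 (binary, LSB first: 101)
Double-and-add from P = (4, 0):
  bit 0 = 1: acc = O + (4, 0) = (4, 0)
  bit 1 = 0: acc unchanged = (4, 0)
  bit 2 = 1: acc = (4, 0) + O = (4, 0)

5P = (4, 0)


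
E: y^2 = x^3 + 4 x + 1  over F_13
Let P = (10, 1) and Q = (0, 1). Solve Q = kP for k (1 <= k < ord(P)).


Enumerate multiples of P until we hit Q = (0, 1):
  1P = (10, 1)
  2P = (9, 8)
  3P = (4, 9)
  4P = (8, 5)
  5P = (12, 3)
  6P = (5, 4)
  7P = (2, 2)
  8P = (0, 1)
Match found at i = 8.

k = 8


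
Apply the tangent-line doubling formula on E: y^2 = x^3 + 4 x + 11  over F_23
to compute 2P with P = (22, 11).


Doubling: s = (3 x1^2 + a) / (2 y1)
s = (3*22^2 + 4) / (2*11) mod 23 = 16
x3 = s^2 - 2 x1 mod 23 = 16^2 - 2*22 = 5
y3 = s (x1 - x3) - y1 mod 23 = 16 * (22 - 5) - 11 = 8

2P = (5, 8)


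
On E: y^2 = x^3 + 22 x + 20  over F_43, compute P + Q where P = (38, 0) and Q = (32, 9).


P != Q, so use the chord formula.
s = (y2 - y1) / (x2 - x1) = (9) / (37) mod 43 = 20
x3 = s^2 - x1 - x2 mod 43 = 20^2 - 38 - 32 = 29
y3 = s (x1 - x3) - y1 mod 43 = 20 * (38 - 29) - 0 = 8

P + Q = (29, 8)


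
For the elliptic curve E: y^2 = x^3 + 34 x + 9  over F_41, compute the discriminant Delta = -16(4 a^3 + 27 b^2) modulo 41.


4 a^3 + 27 b^2 = 4*34^3 + 27*9^2 = 157216 + 2187 = 159403
Delta = -16 * (159403) = -2550448
Delta mod 41 = 39

Delta = 39 (mod 41)


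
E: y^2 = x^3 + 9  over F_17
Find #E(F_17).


For each x in F_17, count y with y^2 = x^3 + 0 x + 9 mod 17:
  x = 0: RHS = 9, y in [3, 14]  -> 2 point(s)
  x = 2: RHS = 0, y in [0]  -> 1 point(s)
  x = 3: RHS = 2, y in [6, 11]  -> 2 point(s)
  x = 5: RHS = 15, y in [7, 10]  -> 2 point(s)
  x = 6: RHS = 4, y in [2, 15]  -> 2 point(s)
  x = 13: RHS = 13, y in [8, 9]  -> 2 point(s)
  x = 14: RHS = 16, y in [4, 13]  -> 2 point(s)
  x = 15: RHS = 1, y in [1, 16]  -> 2 point(s)
  x = 16: RHS = 8, y in [5, 12]  -> 2 point(s)
Affine points: 17. Add the point at infinity: total = 18.

#E(F_17) = 18


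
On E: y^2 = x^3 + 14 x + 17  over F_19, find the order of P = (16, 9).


Compute successive multiples of P until we hit O:
  1P = (16, 9)
  2P = (15, 7)
  3P = (11, 1)
  4P = (9, 6)
  5P = (0, 6)
  6P = (4, 17)
  7P = (10, 6)
  8P = (17, 0)
  ... (continuing to 16P)
  16P = O

ord(P) = 16


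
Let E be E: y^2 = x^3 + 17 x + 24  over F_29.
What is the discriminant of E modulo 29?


4 a^3 + 27 b^2 = 4*17^3 + 27*24^2 = 19652 + 15552 = 35204
Delta = -16 * (35204) = -563264
Delta mod 29 = 3

Delta = 3 (mod 29)


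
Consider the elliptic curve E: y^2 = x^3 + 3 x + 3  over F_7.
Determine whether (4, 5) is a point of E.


Check whether y^2 = x^3 + 3 x + 3 (mod 7) for (x, y) = (4, 5).
LHS: y^2 = 5^2 mod 7 = 4
RHS: x^3 + 3 x + 3 = 4^3 + 3*4 + 3 mod 7 = 2
LHS != RHS

No, not on the curve


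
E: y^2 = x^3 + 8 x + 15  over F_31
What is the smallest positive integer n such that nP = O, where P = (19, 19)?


Compute successive multiples of P until we hit O:
  1P = (19, 19)
  2P = (26, 6)
  3P = (4, 24)
  4P = (15, 21)
  5P = (5, 5)
  6P = (8, 23)
  7P = (9, 14)
  8P = (11, 16)
  ... (continuing to 38P)
  38P = O

ord(P) = 38


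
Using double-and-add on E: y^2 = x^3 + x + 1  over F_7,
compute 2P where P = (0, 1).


k = 2 = 10_2 (binary, LSB first: 01)
Double-and-add from P = (0, 1):
  bit 0 = 0: acc unchanged = O
  bit 1 = 1: acc = O + (2, 5) = (2, 5)

2P = (2, 5)


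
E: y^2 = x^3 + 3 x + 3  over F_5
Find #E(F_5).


For each x in F_5, count y with y^2 = x^3 + 3 x + 3 mod 5:
  x = 3: RHS = 4, y in [2, 3]  -> 2 point(s)
  x = 4: RHS = 4, y in [2, 3]  -> 2 point(s)
Affine points: 4. Add the point at infinity: total = 5.

#E(F_5) = 5


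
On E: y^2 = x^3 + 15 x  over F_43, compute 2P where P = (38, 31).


Doubling: s = (3 x1^2 + a) / (2 y1)
s = (3*38^2 + 15) / (2*31) mod 43 = 7
x3 = s^2 - 2 x1 mod 43 = 7^2 - 2*38 = 16
y3 = s (x1 - x3) - y1 mod 43 = 7 * (38 - 16) - 31 = 37

2P = (16, 37)


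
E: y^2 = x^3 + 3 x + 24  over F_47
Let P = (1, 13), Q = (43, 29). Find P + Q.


P != Q, so use the chord formula.
s = (y2 - y1) / (x2 - x1) = (16) / (42) mod 47 = 25
x3 = s^2 - x1 - x2 mod 47 = 25^2 - 1 - 43 = 17
y3 = s (x1 - x3) - y1 mod 47 = 25 * (1 - 17) - 13 = 10

P + Q = (17, 10)


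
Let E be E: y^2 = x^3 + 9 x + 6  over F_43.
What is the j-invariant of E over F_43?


Delta = -16(4 a^3 + 27 b^2) mod 43 = 13
-1728 * (4 a)^3 = -1728 * (4*9)^3 mod 43 = 35
j = 35 * 13^(-1) mod 43 = 6

j = 6 (mod 43)


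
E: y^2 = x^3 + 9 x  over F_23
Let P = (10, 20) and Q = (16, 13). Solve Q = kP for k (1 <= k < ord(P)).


Enumerate multiples of P until we hit Q = (16, 13):
  1P = (10, 20)
  2P = (16, 13)
Match found at i = 2.

k = 2


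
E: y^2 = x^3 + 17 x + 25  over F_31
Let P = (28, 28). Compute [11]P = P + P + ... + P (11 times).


k = 11 = 1011_2 (binary, LSB first: 1101)
Double-and-add from P = (28, 28):
  bit 0 = 1: acc = O + (28, 28) = (28, 28)
  bit 1 = 1: acc = (28, 28) + (15, 11) = (2, 6)
  bit 2 = 0: acc unchanged = (2, 6)
  bit 3 = 1: acc = (2, 6) + (30, 21) = (24, 11)

11P = (24, 11)


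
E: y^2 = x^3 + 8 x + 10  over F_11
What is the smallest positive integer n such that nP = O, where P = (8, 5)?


Compute successive multiples of P until we hit O:
  1P = (8, 5)
  2P = (10, 10)
  3P = (2, 10)
  4P = (2, 1)
  5P = (10, 1)
  6P = (8, 6)
  7P = O

ord(P) = 7


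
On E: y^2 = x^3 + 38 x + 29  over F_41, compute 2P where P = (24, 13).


Doubling: s = (3 x1^2 + a) / (2 y1)
s = (3*24^2 + 38) / (2*13) mod 41 = 8
x3 = s^2 - 2 x1 mod 41 = 8^2 - 2*24 = 16
y3 = s (x1 - x3) - y1 mod 41 = 8 * (24 - 16) - 13 = 10

2P = (16, 10)


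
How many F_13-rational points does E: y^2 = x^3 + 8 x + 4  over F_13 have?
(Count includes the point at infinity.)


For each x in F_13, count y with y^2 = x^3 + 8 x + 4 mod 13:
  x = 0: RHS = 4, y in [2, 11]  -> 2 point(s)
  x = 1: RHS = 0, y in [0]  -> 1 point(s)
  x = 3: RHS = 3, y in [4, 9]  -> 2 point(s)
  x = 4: RHS = 9, y in [3, 10]  -> 2 point(s)
  x = 5: RHS = 0, y in [0]  -> 1 point(s)
  x = 7: RHS = 0, y in [0]  -> 1 point(s)
  x = 9: RHS = 12, y in [5, 8]  -> 2 point(s)
Affine points: 11. Add the point at infinity: total = 12.

#E(F_13) = 12


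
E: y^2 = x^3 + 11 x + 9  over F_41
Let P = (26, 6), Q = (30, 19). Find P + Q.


P != Q, so use the chord formula.
s = (y2 - y1) / (x2 - x1) = (13) / (4) mod 41 = 34
x3 = s^2 - x1 - x2 mod 41 = 34^2 - 26 - 30 = 34
y3 = s (x1 - x3) - y1 mod 41 = 34 * (26 - 34) - 6 = 9

P + Q = (34, 9)
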